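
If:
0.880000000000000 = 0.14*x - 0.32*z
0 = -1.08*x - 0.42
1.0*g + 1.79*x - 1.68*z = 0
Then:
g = -4.21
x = -0.39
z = -2.92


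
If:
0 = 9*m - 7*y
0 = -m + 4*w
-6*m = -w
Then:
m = 0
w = 0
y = 0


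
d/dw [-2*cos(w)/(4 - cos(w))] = 8*sin(w)/(cos(w) - 4)^2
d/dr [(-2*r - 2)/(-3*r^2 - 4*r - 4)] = 6*r*(-r - 2)/(9*r^4 + 24*r^3 + 40*r^2 + 32*r + 16)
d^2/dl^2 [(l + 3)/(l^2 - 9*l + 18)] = 2*(3*(2 - l)*(l^2 - 9*l + 18) + (l + 3)*(2*l - 9)^2)/(l^2 - 9*l + 18)^3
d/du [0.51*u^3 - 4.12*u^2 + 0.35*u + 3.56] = 1.53*u^2 - 8.24*u + 0.35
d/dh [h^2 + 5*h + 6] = 2*h + 5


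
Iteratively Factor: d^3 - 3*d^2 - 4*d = (d - 4)*(d^2 + d) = (d - 4)*(d + 1)*(d)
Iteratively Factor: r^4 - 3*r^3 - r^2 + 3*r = (r + 1)*(r^3 - 4*r^2 + 3*r) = (r - 1)*(r + 1)*(r^2 - 3*r) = r*(r - 1)*(r + 1)*(r - 3)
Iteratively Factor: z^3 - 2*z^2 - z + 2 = (z - 1)*(z^2 - z - 2) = (z - 1)*(z + 1)*(z - 2)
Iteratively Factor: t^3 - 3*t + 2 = (t - 1)*(t^2 + t - 2) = (t - 1)^2*(t + 2)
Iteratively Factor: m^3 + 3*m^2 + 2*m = (m)*(m^2 + 3*m + 2) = m*(m + 2)*(m + 1)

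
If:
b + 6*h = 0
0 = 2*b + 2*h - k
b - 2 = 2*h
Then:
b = 3/2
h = -1/4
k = 5/2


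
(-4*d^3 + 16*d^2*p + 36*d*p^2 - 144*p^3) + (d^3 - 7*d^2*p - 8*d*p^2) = -3*d^3 + 9*d^2*p + 28*d*p^2 - 144*p^3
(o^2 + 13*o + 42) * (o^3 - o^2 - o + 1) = o^5 + 12*o^4 + 28*o^3 - 54*o^2 - 29*o + 42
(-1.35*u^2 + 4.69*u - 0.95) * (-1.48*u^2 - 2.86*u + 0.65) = 1.998*u^4 - 3.0802*u^3 - 12.8849*u^2 + 5.7655*u - 0.6175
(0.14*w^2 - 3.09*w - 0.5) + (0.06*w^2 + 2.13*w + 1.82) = 0.2*w^2 - 0.96*w + 1.32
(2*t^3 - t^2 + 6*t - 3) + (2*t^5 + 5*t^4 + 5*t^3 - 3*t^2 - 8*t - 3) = 2*t^5 + 5*t^4 + 7*t^3 - 4*t^2 - 2*t - 6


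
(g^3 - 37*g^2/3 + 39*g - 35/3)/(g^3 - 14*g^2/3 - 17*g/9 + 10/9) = 3*(g - 7)/(3*g + 2)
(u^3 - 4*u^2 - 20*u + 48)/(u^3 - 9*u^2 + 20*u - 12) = (u + 4)/(u - 1)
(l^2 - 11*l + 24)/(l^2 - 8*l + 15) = (l - 8)/(l - 5)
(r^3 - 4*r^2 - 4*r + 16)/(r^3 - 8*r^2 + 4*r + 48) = (r - 2)/(r - 6)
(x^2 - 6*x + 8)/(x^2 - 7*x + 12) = (x - 2)/(x - 3)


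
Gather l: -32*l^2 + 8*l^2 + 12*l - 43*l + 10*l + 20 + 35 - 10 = -24*l^2 - 21*l + 45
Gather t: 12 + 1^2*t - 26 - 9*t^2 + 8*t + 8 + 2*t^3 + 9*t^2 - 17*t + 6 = 2*t^3 - 8*t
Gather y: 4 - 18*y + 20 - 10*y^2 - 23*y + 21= -10*y^2 - 41*y + 45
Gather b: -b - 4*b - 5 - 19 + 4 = -5*b - 20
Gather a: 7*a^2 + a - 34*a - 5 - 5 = 7*a^2 - 33*a - 10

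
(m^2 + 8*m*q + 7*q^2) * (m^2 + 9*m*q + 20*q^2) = m^4 + 17*m^3*q + 99*m^2*q^2 + 223*m*q^3 + 140*q^4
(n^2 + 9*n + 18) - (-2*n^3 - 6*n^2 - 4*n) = 2*n^3 + 7*n^2 + 13*n + 18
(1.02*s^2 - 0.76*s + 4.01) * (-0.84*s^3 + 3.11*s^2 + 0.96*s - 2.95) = -0.8568*s^5 + 3.8106*s^4 - 4.7528*s^3 + 8.7325*s^2 + 6.0916*s - 11.8295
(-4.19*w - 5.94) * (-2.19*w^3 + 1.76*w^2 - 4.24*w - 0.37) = 9.1761*w^4 + 5.6342*w^3 + 7.3112*w^2 + 26.7359*w + 2.1978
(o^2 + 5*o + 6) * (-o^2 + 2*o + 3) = -o^4 - 3*o^3 + 7*o^2 + 27*o + 18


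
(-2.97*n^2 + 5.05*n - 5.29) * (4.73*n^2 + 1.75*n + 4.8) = -14.0481*n^4 + 18.689*n^3 - 30.4402*n^2 + 14.9825*n - 25.392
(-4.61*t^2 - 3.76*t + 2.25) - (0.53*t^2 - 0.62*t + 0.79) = -5.14*t^2 - 3.14*t + 1.46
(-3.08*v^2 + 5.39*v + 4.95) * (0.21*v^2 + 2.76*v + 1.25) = -0.6468*v^4 - 7.3689*v^3 + 12.0659*v^2 + 20.3995*v + 6.1875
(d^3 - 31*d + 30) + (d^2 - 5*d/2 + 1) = d^3 + d^2 - 67*d/2 + 31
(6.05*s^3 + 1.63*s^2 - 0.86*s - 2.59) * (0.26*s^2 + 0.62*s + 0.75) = 1.573*s^5 + 4.1748*s^4 + 5.3245*s^3 + 0.0158999999999999*s^2 - 2.2508*s - 1.9425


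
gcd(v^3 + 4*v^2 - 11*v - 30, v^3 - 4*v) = v + 2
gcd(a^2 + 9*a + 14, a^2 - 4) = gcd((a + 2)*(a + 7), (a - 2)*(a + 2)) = a + 2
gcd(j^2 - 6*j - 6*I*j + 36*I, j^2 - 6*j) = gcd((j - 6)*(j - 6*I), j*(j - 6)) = j - 6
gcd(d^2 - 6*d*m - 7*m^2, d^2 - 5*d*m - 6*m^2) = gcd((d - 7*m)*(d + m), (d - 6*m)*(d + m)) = d + m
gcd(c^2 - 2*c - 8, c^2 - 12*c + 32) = c - 4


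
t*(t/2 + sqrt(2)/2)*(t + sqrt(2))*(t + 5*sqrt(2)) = t^4/2 + 7*sqrt(2)*t^3/2 + 11*t^2 + 5*sqrt(2)*t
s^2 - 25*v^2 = (s - 5*v)*(s + 5*v)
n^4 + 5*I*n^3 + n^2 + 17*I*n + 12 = (n - I)^2*(n + 3*I)*(n + 4*I)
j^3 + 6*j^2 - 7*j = j*(j - 1)*(j + 7)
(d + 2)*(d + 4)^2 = d^3 + 10*d^2 + 32*d + 32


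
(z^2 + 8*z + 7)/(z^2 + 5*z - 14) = (z + 1)/(z - 2)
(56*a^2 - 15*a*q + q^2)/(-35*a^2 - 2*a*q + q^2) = (-8*a + q)/(5*a + q)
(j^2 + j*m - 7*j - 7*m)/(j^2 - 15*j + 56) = (j + m)/(j - 8)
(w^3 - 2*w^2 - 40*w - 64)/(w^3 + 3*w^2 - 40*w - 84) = (w^2 - 4*w - 32)/(w^2 + w - 42)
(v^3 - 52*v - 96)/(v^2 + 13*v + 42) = (v^2 - 6*v - 16)/(v + 7)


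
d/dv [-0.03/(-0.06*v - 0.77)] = -0.0018/(0.06*v + 0.77)^2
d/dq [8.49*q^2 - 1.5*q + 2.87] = 16.98*q - 1.5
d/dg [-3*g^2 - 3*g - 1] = -6*g - 3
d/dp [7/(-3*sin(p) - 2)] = 21*cos(p)/(3*sin(p) + 2)^2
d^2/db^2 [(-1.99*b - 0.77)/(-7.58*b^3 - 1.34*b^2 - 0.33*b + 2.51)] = (686.029416*b^5 + 652.174104*b^4 + 122.32762*b^3 + 474.188244*b^2 + 130.101156*b + 8.643976)/(435.519512*b^9 + 230.974728*b^8 + 97.71378*b^7 - 410.129332*b^6 - 148.713402*b^5 - 50.754174*b^4 + 136.640679*b^3 + 24.506385*b^2 + 6.237099*b - 15.813251)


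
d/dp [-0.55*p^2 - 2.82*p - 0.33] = -1.1*p - 2.82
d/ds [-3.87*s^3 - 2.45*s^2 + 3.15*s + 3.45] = -11.61*s^2 - 4.9*s + 3.15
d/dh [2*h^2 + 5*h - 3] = 4*h + 5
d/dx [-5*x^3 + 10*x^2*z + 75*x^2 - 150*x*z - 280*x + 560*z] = -15*x^2 + 20*x*z + 150*x - 150*z - 280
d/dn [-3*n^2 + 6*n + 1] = 6 - 6*n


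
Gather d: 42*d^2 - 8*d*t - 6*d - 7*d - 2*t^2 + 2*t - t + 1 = 42*d^2 + d*(-8*t - 13) - 2*t^2 + t + 1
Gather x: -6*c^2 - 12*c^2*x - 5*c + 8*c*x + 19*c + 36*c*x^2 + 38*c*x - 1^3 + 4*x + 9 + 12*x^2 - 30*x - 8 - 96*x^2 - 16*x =-6*c^2 + 14*c + x^2*(36*c - 84) + x*(-12*c^2 + 46*c - 42)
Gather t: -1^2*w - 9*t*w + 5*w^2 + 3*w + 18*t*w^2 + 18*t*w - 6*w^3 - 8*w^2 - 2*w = t*(18*w^2 + 9*w) - 6*w^3 - 3*w^2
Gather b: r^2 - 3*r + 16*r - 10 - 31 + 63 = r^2 + 13*r + 22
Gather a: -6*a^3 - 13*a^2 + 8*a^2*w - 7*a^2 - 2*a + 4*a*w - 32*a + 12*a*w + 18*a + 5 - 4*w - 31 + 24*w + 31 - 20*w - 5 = -6*a^3 + a^2*(8*w - 20) + a*(16*w - 16)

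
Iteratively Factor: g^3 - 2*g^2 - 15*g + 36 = (g - 3)*(g^2 + g - 12) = (g - 3)*(g + 4)*(g - 3)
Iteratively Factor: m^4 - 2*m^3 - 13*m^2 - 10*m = (m + 1)*(m^3 - 3*m^2 - 10*m) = (m - 5)*(m + 1)*(m^2 + 2*m) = m*(m - 5)*(m + 1)*(m + 2)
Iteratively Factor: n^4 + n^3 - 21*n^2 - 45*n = (n)*(n^3 + n^2 - 21*n - 45) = n*(n - 5)*(n^2 + 6*n + 9) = n*(n - 5)*(n + 3)*(n + 3)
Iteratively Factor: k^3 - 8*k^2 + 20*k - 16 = (k - 2)*(k^2 - 6*k + 8) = (k - 2)^2*(k - 4)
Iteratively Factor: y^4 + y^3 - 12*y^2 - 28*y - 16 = (y + 2)*(y^3 - y^2 - 10*y - 8) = (y - 4)*(y + 2)*(y^2 + 3*y + 2) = (y - 4)*(y + 1)*(y + 2)*(y + 2)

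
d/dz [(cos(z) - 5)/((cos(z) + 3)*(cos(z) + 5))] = (cos(z)^2 - 10*cos(z) - 55)*sin(z)/((cos(z) + 3)^2*(cos(z) + 5)^2)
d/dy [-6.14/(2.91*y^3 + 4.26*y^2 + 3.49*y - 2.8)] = (53.6022*y^2 + 52.3128*y + 21.4286)/(2.91*y^3 + 4.26*y^2 + 3.49*y - 2.8)^2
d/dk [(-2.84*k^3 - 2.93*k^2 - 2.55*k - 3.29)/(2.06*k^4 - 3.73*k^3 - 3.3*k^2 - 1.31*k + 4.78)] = (5.8504*k^6 + 12.0716*k^5 + 14.2021*k^4 + 15.5274*k^3 - 82.1174*k^2 - 49.7248*k - 16.4989)/(4.2436*k^8 - 15.3676*k^7 + 0.3169*k^6 + 19.2208*k^5 + 40.3562*k^4 - 27.0128*k^3 - 29.8319*k^2 - 12.5236*k + 22.8484)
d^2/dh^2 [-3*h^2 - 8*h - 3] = -6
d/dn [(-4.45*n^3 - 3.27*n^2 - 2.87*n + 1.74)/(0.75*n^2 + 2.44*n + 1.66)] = (-3.3375*n^4 - 21.716*n^3 - 27.9873*n^2 - 13.4664*n - 9.0098)/(0.5625*n^4 + 3.66*n^3 + 8.4436*n^2 + 8.1008*n + 2.7556)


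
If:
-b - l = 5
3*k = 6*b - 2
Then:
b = -l - 5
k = -2*l - 32/3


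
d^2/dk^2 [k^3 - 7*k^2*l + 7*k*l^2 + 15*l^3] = 6*k - 14*l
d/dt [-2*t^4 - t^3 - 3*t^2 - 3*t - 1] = -8*t^3 - 3*t^2 - 6*t - 3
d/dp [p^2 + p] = 2*p + 1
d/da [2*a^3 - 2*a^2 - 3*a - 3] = 6*a^2 - 4*a - 3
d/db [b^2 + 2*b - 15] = 2*b + 2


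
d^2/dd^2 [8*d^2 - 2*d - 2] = 16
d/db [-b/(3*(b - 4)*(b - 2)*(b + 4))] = 2*(b^3 - b^2 - 16)/(3*(b^6 - 4*b^5 - 28*b^4 + 128*b^3 + 128*b^2 - 1024*b + 1024))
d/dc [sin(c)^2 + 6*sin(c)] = 2*(sin(c) + 3)*cos(c)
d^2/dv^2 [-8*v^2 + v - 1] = -16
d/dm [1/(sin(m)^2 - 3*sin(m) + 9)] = (3 - 2*sin(m))*cos(m)/(sin(m)^2 - 3*sin(m) + 9)^2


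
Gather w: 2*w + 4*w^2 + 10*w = 4*w^2 + 12*w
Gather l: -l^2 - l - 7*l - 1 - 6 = -l^2 - 8*l - 7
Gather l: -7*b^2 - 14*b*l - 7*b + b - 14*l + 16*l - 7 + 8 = -7*b^2 - 6*b + l*(2 - 14*b) + 1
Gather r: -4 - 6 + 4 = -6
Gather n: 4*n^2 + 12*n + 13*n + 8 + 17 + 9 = 4*n^2 + 25*n + 34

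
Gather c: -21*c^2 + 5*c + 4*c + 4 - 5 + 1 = -21*c^2 + 9*c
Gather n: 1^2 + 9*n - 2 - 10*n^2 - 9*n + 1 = -10*n^2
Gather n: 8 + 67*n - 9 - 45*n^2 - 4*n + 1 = -45*n^2 + 63*n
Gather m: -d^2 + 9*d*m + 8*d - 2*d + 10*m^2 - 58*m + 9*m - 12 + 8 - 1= -d^2 + 6*d + 10*m^2 + m*(9*d - 49) - 5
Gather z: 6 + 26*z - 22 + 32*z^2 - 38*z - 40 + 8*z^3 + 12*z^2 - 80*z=8*z^3 + 44*z^2 - 92*z - 56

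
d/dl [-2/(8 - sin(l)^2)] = -8*sin(2*l)/(cos(2*l) + 15)^2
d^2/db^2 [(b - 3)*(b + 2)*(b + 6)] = 6*b + 10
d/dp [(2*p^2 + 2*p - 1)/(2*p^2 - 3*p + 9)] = 5*(-2*p^2 + 8*p + 3)/(4*p^4 - 12*p^3 + 45*p^2 - 54*p + 81)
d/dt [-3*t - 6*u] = -3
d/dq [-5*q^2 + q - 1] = 1 - 10*q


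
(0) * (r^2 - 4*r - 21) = 0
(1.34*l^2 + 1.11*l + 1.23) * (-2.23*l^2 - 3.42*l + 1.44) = -2.9882*l^4 - 7.0581*l^3 - 4.6095*l^2 - 2.6082*l + 1.7712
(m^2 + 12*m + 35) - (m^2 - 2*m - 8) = 14*m + 43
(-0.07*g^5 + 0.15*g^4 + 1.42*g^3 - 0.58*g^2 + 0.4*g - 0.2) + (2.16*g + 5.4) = -0.07*g^5 + 0.15*g^4 + 1.42*g^3 - 0.58*g^2 + 2.56*g + 5.2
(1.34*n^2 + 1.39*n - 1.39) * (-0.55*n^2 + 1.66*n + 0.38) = -0.737*n^4 + 1.4599*n^3 + 3.5811*n^2 - 1.7792*n - 0.5282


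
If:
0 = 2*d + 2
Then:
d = -1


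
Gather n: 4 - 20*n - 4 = -20*n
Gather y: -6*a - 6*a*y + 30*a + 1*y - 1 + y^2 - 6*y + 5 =24*a + y^2 + y*(-6*a - 5) + 4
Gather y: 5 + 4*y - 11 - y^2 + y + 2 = -y^2 + 5*y - 4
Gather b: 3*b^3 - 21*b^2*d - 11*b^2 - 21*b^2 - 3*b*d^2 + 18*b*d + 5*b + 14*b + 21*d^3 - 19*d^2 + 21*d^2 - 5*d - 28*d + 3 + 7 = 3*b^3 + b^2*(-21*d - 32) + b*(-3*d^2 + 18*d + 19) + 21*d^3 + 2*d^2 - 33*d + 10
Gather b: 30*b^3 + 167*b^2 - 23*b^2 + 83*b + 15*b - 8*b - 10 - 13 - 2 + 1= 30*b^3 + 144*b^2 + 90*b - 24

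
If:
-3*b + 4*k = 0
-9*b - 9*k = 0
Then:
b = 0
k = 0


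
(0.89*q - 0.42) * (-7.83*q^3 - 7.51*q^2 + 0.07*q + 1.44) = -6.9687*q^4 - 3.3953*q^3 + 3.2165*q^2 + 1.2522*q - 0.6048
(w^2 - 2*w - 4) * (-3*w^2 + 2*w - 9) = -3*w^4 + 8*w^3 - w^2 + 10*w + 36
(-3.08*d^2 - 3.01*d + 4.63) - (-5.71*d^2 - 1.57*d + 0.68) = 2.63*d^2 - 1.44*d + 3.95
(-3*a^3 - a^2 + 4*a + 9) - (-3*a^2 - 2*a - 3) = -3*a^3 + 2*a^2 + 6*a + 12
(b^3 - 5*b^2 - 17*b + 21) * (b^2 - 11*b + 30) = b^5 - 16*b^4 + 68*b^3 + 58*b^2 - 741*b + 630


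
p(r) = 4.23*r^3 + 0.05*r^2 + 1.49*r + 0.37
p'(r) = 12.69*r^2 + 0.1*r + 1.49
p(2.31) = 56.22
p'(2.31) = 69.44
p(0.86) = 4.38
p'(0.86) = 10.96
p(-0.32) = -0.24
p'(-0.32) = 2.76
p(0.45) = 1.44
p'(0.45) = 4.10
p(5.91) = 884.10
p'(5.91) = 445.32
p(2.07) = 41.19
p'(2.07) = 56.07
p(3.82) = 242.58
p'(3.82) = 187.05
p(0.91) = 4.95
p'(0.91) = 12.09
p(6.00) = 924.79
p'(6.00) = 458.93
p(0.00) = 0.37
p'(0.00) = 1.49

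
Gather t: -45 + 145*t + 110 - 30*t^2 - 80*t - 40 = -30*t^2 + 65*t + 25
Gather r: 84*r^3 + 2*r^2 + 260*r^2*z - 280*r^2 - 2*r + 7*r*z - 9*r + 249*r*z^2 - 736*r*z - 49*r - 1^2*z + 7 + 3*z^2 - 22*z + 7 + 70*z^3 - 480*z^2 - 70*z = 84*r^3 + r^2*(260*z - 278) + r*(249*z^2 - 729*z - 60) + 70*z^3 - 477*z^2 - 93*z + 14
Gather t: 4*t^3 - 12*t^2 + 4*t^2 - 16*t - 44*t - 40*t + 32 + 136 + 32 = 4*t^3 - 8*t^2 - 100*t + 200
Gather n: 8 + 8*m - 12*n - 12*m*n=8*m + n*(-12*m - 12) + 8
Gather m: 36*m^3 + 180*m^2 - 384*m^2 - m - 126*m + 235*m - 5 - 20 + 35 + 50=36*m^3 - 204*m^2 + 108*m + 60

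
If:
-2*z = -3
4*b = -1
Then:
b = -1/4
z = 3/2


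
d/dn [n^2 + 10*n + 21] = 2*n + 10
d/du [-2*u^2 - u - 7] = -4*u - 1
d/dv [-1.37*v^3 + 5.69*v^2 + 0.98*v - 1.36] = -4.11*v^2 + 11.38*v + 0.98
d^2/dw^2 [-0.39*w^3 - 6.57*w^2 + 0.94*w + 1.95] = -2.34*w - 13.14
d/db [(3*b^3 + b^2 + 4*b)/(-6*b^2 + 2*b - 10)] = (-9*b^4 + 6*b^3 - 32*b^2 - 10*b - 20)/(2*(9*b^4 - 6*b^3 + 31*b^2 - 10*b + 25))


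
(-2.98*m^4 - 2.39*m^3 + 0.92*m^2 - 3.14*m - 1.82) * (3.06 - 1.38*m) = 4.1124*m^5 - 5.8206*m^4 - 8.583*m^3 + 7.1484*m^2 - 7.0968*m - 5.5692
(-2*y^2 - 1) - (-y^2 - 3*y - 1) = -y^2 + 3*y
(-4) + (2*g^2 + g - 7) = 2*g^2 + g - 11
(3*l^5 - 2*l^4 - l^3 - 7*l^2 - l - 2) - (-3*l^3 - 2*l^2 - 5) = 3*l^5 - 2*l^4 + 2*l^3 - 5*l^2 - l + 3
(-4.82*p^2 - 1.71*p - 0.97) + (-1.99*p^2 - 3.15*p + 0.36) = -6.81*p^2 - 4.86*p - 0.61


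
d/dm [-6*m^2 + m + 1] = 1 - 12*m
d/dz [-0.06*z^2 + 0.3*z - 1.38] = 0.3 - 0.12*z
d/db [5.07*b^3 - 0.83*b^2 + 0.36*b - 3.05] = 15.21*b^2 - 1.66*b + 0.36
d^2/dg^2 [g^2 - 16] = 2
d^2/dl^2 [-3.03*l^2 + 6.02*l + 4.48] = -6.06000000000000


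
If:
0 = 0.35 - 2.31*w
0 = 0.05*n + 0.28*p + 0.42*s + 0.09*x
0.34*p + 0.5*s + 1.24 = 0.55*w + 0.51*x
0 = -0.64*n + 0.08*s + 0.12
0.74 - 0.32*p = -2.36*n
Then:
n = -0.03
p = 2.06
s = -1.78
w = 0.15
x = 1.90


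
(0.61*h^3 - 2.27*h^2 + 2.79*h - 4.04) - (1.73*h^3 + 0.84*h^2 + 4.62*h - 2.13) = -1.12*h^3 - 3.11*h^2 - 1.83*h - 1.91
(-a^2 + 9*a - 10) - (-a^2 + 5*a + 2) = 4*a - 12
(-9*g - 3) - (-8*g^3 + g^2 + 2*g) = 8*g^3 - g^2 - 11*g - 3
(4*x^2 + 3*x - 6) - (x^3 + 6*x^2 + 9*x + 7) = -x^3 - 2*x^2 - 6*x - 13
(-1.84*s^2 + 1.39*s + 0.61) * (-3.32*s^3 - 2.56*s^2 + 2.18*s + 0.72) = 6.1088*s^5 + 0.0956000000000001*s^4 - 9.5948*s^3 + 0.1438*s^2 + 2.3306*s + 0.4392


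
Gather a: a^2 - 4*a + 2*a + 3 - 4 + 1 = a^2 - 2*a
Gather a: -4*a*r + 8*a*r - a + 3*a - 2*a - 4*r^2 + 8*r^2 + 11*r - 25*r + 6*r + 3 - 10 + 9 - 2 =4*a*r + 4*r^2 - 8*r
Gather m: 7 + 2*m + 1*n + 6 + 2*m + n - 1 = 4*m + 2*n + 12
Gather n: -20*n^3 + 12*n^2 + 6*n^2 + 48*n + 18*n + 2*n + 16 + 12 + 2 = -20*n^3 + 18*n^2 + 68*n + 30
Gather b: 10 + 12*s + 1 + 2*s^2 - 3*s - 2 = 2*s^2 + 9*s + 9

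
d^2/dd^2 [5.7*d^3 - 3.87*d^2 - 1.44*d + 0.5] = 34.2*d - 7.74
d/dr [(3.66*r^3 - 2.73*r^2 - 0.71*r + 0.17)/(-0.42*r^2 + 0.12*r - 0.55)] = (-1.5372*r^4 + 0.8784*r^3 - 6.6648*r^2 + 3.1458*r + 0.3701)/(0.1764*r^4 - 0.1008*r^3 + 0.4764*r^2 - 0.132*r + 0.3025)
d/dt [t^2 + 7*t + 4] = 2*t + 7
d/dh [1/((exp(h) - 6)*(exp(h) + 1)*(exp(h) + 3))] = -((exp(h) - 6)*(exp(h) + 1) + (exp(h) - 6)*(exp(h) + 3) + (exp(h) + 1)*(exp(h) + 3))/(4*(exp(h) - 6)^2*(exp(h) + 3)^2*cosh(h/2)^2)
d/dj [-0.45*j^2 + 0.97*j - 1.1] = 0.97 - 0.9*j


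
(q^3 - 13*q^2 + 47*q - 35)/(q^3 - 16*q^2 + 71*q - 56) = (q - 5)/(q - 8)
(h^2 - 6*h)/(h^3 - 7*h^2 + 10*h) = (h - 6)/(h^2 - 7*h + 10)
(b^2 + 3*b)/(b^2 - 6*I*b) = (b + 3)/(b - 6*I)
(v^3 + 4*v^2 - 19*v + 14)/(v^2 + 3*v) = (v^3 + 4*v^2 - 19*v + 14)/(v*(v + 3))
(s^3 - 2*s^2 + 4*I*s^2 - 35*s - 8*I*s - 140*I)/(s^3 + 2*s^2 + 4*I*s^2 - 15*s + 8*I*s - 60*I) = (s - 7)/(s - 3)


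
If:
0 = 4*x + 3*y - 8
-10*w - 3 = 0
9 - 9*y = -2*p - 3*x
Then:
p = 45*y/8 - 15/2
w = -3/10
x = 2 - 3*y/4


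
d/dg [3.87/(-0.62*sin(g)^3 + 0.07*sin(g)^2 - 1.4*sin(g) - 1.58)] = (7.1982*sin(g)^2 - 0.5418*sin(g) + 5.418)*cos(g)/(0.62*sin(g)^3 - 0.07*sin(g)^2 + 1.4*sin(g) + 1.58)^2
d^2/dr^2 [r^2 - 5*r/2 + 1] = 2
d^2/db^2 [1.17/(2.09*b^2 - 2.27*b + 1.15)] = (-10.221354*b^2 + 11.101662*b + 1.17*(4.18*b - 2.27)*(8.36*b - 4.54) - 5.62419)/(2.09*b^2 - 2.27*b + 1.15)^3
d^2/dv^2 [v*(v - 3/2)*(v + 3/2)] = 6*v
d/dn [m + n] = 1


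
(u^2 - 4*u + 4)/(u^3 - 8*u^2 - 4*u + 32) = (u - 2)/(u^2 - 6*u - 16)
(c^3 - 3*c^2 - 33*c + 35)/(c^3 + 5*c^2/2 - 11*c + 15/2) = 2*(c - 7)/(2*c - 3)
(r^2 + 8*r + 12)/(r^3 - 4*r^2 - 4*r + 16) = (r + 6)/(r^2 - 6*r + 8)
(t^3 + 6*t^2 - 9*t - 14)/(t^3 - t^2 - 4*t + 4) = (t^2 + 8*t + 7)/(t^2 + t - 2)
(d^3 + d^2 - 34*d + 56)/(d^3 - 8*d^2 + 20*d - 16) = (d + 7)/(d - 2)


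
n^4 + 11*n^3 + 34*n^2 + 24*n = n*(n + 1)*(n + 4)*(n + 6)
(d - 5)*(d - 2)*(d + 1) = d^3 - 6*d^2 + 3*d + 10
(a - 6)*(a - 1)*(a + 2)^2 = a^4 - 3*a^3 - 18*a^2 - 4*a + 24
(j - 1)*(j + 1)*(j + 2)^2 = j^4 + 4*j^3 + 3*j^2 - 4*j - 4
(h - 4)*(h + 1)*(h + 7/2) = h^3 + h^2/2 - 29*h/2 - 14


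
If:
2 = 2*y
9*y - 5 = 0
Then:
No Solution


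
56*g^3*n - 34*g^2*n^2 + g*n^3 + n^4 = n*(-4*g + n)*(-2*g + n)*(7*g + n)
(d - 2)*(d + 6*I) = d^2 - 2*d + 6*I*d - 12*I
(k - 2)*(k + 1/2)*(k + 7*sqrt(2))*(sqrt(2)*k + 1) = sqrt(2)*k^4 - 3*sqrt(2)*k^3/2 + 15*k^3 - 45*k^2/2 + 6*sqrt(2)*k^2 - 15*k - 21*sqrt(2)*k/2 - 7*sqrt(2)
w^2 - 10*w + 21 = (w - 7)*(w - 3)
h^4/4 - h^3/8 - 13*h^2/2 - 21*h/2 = h*(h/4 + 1/2)*(h - 6)*(h + 7/2)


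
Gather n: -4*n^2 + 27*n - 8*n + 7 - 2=-4*n^2 + 19*n + 5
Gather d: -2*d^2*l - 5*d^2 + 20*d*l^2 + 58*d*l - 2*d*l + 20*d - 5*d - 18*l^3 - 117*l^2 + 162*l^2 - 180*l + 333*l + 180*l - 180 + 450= d^2*(-2*l - 5) + d*(20*l^2 + 56*l + 15) - 18*l^3 + 45*l^2 + 333*l + 270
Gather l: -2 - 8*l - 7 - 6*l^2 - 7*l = -6*l^2 - 15*l - 9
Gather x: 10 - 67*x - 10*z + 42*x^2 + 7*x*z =42*x^2 + x*(7*z - 67) - 10*z + 10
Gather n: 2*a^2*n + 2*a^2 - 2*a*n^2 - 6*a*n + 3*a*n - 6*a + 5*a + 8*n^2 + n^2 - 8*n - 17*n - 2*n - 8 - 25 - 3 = 2*a^2 - a + n^2*(9 - 2*a) + n*(2*a^2 - 3*a - 27) - 36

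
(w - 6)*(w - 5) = w^2 - 11*w + 30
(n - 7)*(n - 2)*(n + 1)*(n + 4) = n^4 - 4*n^3 - 27*n^2 + 34*n + 56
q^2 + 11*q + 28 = (q + 4)*(q + 7)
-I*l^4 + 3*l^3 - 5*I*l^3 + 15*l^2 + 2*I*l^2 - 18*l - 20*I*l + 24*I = (l + 6)*(l - I)*(l + 4*I)*(-I*l + I)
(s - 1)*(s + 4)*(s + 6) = s^3 + 9*s^2 + 14*s - 24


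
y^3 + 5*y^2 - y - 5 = (y - 1)*(y + 1)*(y + 5)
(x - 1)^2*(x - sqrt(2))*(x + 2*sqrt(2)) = x^4 - 2*x^3 + sqrt(2)*x^3 - 3*x^2 - 2*sqrt(2)*x^2 + sqrt(2)*x + 8*x - 4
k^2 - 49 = (k - 7)*(k + 7)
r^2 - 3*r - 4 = (r - 4)*(r + 1)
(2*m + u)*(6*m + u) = 12*m^2 + 8*m*u + u^2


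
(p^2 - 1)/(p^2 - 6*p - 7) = (p - 1)/(p - 7)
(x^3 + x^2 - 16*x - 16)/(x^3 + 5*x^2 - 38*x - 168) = (x^2 - 3*x - 4)/(x^2 + x - 42)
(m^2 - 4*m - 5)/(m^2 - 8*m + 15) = (m + 1)/(m - 3)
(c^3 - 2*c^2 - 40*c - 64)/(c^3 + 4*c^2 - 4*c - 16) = (c - 8)/(c - 2)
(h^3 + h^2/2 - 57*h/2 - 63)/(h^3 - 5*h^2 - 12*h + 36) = (h + 7/2)/(h - 2)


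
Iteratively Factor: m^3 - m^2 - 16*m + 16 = (m + 4)*(m^2 - 5*m + 4) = (m - 4)*(m + 4)*(m - 1)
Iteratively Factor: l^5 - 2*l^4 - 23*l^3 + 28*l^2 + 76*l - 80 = (l + 2)*(l^4 - 4*l^3 - 15*l^2 + 58*l - 40) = (l - 5)*(l + 2)*(l^3 + l^2 - 10*l + 8) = (l - 5)*(l + 2)*(l + 4)*(l^2 - 3*l + 2) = (l - 5)*(l - 1)*(l + 2)*(l + 4)*(l - 2)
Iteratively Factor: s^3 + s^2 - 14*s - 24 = (s + 2)*(s^2 - s - 12) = (s + 2)*(s + 3)*(s - 4)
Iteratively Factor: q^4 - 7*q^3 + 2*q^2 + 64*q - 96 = (q + 3)*(q^3 - 10*q^2 + 32*q - 32) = (q - 4)*(q + 3)*(q^2 - 6*q + 8) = (q - 4)*(q - 2)*(q + 3)*(q - 4)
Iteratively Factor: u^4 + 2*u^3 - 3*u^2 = (u - 1)*(u^3 + 3*u^2) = u*(u - 1)*(u^2 + 3*u) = u*(u - 1)*(u + 3)*(u)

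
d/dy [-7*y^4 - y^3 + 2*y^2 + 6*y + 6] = -28*y^3 - 3*y^2 + 4*y + 6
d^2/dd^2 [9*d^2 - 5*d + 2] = 18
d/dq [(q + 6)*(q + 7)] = 2*q + 13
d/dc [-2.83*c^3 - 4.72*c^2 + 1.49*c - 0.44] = -8.49*c^2 - 9.44*c + 1.49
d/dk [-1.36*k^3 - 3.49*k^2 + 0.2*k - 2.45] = -4.08*k^2 - 6.98*k + 0.2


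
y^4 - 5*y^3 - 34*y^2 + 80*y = y*(y - 8)*(y - 2)*(y + 5)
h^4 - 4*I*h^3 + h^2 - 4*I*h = h*(h - 4*I)*(h - I)*(h + I)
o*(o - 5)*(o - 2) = o^3 - 7*o^2 + 10*o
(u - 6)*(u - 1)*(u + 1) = u^3 - 6*u^2 - u + 6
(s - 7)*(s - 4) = s^2 - 11*s + 28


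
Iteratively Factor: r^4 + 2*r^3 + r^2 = (r)*(r^3 + 2*r^2 + r) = r^2*(r^2 + 2*r + 1) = r^2*(r + 1)*(r + 1)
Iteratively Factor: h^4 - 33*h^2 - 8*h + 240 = (h - 5)*(h^3 + 5*h^2 - 8*h - 48) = (h - 5)*(h + 4)*(h^2 + h - 12) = (h - 5)*(h - 3)*(h + 4)*(h + 4)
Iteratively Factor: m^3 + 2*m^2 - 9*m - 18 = (m + 2)*(m^2 - 9) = (m + 2)*(m + 3)*(m - 3)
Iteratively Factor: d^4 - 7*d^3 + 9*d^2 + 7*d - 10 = (d + 1)*(d^3 - 8*d^2 + 17*d - 10) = (d - 1)*(d + 1)*(d^2 - 7*d + 10) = (d - 2)*(d - 1)*(d + 1)*(d - 5)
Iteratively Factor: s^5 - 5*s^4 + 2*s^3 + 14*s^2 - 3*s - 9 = (s - 3)*(s^4 - 2*s^3 - 4*s^2 + 2*s + 3) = (s - 3)*(s + 1)*(s^3 - 3*s^2 - s + 3) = (s - 3)*(s + 1)^2*(s^2 - 4*s + 3) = (s - 3)^2*(s + 1)^2*(s - 1)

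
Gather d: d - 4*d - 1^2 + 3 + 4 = 6 - 3*d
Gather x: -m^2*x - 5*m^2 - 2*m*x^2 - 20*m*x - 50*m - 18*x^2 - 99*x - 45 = -5*m^2 - 50*m + x^2*(-2*m - 18) + x*(-m^2 - 20*m - 99) - 45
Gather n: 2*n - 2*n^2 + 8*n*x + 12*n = -2*n^2 + n*(8*x + 14)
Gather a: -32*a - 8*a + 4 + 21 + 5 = 30 - 40*a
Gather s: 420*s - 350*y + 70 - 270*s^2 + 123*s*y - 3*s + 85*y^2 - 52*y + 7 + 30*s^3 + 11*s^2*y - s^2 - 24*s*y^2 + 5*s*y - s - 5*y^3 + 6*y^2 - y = 30*s^3 + s^2*(11*y - 271) + s*(-24*y^2 + 128*y + 416) - 5*y^3 + 91*y^2 - 403*y + 77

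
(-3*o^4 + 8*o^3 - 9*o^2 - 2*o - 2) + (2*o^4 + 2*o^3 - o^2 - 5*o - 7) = -o^4 + 10*o^3 - 10*o^2 - 7*o - 9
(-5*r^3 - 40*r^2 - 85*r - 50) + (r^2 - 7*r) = -5*r^3 - 39*r^2 - 92*r - 50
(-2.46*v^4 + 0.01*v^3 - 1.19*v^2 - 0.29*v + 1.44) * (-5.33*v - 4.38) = 13.1118*v^5 + 10.7215*v^4 + 6.2989*v^3 + 6.7579*v^2 - 6.405*v - 6.3072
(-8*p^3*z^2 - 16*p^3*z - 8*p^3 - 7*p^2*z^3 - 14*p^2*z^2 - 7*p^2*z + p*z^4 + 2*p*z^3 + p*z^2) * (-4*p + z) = 32*p^4*z^2 + 64*p^4*z + 32*p^4 + 20*p^3*z^3 + 40*p^3*z^2 + 20*p^3*z - 11*p^2*z^4 - 22*p^2*z^3 - 11*p^2*z^2 + p*z^5 + 2*p*z^4 + p*z^3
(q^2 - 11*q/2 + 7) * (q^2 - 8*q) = q^4 - 27*q^3/2 + 51*q^2 - 56*q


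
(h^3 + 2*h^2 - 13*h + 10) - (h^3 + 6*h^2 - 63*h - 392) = -4*h^2 + 50*h + 402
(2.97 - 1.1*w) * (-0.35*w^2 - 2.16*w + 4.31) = 0.385*w^3 + 1.3365*w^2 - 11.1562*w + 12.8007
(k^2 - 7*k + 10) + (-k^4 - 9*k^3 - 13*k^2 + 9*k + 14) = -k^4 - 9*k^3 - 12*k^2 + 2*k + 24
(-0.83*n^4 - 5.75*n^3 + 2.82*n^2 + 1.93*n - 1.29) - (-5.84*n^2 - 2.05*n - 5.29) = -0.83*n^4 - 5.75*n^3 + 8.66*n^2 + 3.98*n + 4.0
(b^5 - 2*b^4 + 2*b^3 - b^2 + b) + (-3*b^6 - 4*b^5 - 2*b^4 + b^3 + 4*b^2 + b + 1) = -3*b^6 - 3*b^5 - 4*b^4 + 3*b^3 + 3*b^2 + 2*b + 1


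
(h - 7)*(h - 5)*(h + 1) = h^3 - 11*h^2 + 23*h + 35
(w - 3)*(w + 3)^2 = w^3 + 3*w^2 - 9*w - 27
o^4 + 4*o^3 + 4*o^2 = o^2*(o + 2)^2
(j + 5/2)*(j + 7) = j^2 + 19*j/2 + 35/2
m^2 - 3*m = m*(m - 3)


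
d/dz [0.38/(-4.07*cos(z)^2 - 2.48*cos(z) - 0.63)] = -(3.0932*cos(z) + 0.9424)*sin(z)/(4.07*cos(z)^2 + 2.48*cos(z) + 0.63)^2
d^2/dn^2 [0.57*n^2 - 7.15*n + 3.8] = 1.14000000000000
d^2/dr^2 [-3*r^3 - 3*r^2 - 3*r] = -18*r - 6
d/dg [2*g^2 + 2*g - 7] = 4*g + 2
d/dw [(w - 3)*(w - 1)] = 2*w - 4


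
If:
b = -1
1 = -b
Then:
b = -1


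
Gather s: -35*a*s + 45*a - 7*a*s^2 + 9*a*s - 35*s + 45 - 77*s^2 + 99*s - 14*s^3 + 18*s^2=45*a - 14*s^3 + s^2*(-7*a - 59) + s*(64 - 26*a) + 45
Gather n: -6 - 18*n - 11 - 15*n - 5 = -33*n - 22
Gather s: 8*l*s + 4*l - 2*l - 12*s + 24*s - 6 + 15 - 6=2*l + s*(8*l + 12) + 3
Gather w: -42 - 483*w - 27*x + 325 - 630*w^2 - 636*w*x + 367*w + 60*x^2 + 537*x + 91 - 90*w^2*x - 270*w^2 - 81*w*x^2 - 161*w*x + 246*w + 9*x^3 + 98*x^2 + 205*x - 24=w^2*(-90*x - 900) + w*(-81*x^2 - 797*x + 130) + 9*x^3 + 158*x^2 + 715*x + 350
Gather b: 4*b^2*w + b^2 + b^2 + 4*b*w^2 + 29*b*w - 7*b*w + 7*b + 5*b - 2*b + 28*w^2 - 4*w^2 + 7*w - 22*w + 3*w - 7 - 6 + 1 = b^2*(4*w + 2) + b*(4*w^2 + 22*w + 10) + 24*w^2 - 12*w - 12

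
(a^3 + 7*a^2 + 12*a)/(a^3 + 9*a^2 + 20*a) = (a + 3)/(a + 5)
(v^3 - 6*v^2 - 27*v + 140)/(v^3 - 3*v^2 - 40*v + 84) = (v^2 + v - 20)/(v^2 + 4*v - 12)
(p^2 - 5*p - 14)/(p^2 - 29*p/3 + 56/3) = 3*(p + 2)/(3*p - 8)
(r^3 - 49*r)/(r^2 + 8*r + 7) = r*(r - 7)/(r + 1)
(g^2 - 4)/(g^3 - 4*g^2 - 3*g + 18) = (g - 2)/(g^2 - 6*g + 9)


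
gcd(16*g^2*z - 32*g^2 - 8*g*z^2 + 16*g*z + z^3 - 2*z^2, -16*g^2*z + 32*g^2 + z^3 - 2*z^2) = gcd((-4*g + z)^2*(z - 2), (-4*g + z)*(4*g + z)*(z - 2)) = -4*g*z + 8*g + z^2 - 2*z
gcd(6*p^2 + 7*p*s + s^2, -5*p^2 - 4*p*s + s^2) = p + s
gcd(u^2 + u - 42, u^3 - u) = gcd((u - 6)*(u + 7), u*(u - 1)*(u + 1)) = 1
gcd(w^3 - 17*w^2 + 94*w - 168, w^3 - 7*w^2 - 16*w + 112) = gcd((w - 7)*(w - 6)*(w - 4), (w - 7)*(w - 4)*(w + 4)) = w^2 - 11*w + 28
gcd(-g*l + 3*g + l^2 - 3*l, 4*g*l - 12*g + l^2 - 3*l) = l - 3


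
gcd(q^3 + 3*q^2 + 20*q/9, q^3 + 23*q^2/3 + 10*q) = q^2 + 5*q/3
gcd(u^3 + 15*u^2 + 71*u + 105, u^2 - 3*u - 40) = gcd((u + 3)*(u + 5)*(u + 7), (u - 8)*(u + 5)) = u + 5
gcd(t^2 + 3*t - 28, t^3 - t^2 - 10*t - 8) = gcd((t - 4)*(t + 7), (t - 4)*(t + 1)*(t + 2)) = t - 4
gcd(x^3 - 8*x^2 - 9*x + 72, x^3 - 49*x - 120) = x^2 - 5*x - 24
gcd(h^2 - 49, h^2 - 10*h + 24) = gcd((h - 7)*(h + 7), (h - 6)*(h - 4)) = 1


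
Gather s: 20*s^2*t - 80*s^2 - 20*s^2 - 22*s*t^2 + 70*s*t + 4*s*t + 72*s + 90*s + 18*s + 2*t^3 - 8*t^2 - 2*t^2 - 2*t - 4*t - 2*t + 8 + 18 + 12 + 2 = s^2*(20*t - 100) + s*(-22*t^2 + 74*t + 180) + 2*t^3 - 10*t^2 - 8*t + 40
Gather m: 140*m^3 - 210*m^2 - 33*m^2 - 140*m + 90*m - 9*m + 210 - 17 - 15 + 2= 140*m^3 - 243*m^2 - 59*m + 180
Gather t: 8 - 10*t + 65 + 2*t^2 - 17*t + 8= 2*t^2 - 27*t + 81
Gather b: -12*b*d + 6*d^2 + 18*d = -12*b*d + 6*d^2 + 18*d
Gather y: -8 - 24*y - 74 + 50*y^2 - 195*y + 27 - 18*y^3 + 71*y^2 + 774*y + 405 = -18*y^3 + 121*y^2 + 555*y + 350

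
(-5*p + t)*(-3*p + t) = 15*p^2 - 8*p*t + t^2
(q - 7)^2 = q^2 - 14*q + 49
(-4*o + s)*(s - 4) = -4*o*s + 16*o + s^2 - 4*s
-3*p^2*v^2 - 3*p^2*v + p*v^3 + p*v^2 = v*(-3*p + v)*(p*v + p)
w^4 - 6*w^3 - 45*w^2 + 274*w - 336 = (w - 8)*(w - 3)*(w - 2)*(w + 7)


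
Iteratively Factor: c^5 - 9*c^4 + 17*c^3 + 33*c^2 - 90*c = (c)*(c^4 - 9*c^3 + 17*c^2 + 33*c - 90) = c*(c - 5)*(c^3 - 4*c^2 - 3*c + 18) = c*(c - 5)*(c - 3)*(c^2 - c - 6) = c*(c - 5)*(c - 3)*(c + 2)*(c - 3)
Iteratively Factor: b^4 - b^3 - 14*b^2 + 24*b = (b + 4)*(b^3 - 5*b^2 + 6*b) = b*(b + 4)*(b^2 - 5*b + 6) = b*(b - 3)*(b + 4)*(b - 2)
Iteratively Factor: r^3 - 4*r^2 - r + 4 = (r + 1)*(r^2 - 5*r + 4) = (r - 1)*(r + 1)*(r - 4)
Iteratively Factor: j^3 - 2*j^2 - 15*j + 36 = (j - 3)*(j^2 + j - 12) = (j - 3)^2*(j + 4)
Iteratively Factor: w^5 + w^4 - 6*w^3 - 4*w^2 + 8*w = (w + 2)*(w^4 - w^3 - 4*w^2 + 4*w) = (w - 1)*(w + 2)*(w^3 - 4*w) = w*(w - 1)*(w + 2)*(w^2 - 4) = w*(w - 1)*(w + 2)^2*(w - 2)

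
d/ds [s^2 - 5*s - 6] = 2*s - 5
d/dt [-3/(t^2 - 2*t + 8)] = 6*(t - 1)/(t^2 - 2*t + 8)^2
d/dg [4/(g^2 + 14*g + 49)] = 8*(-g - 7)/(g^2 + 14*g + 49)^2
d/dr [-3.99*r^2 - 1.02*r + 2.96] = -7.98*r - 1.02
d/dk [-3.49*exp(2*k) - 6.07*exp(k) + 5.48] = (-6.98*exp(k) - 6.07)*exp(k)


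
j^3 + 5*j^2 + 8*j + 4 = (j + 1)*(j + 2)^2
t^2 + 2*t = t*(t + 2)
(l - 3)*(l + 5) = l^2 + 2*l - 15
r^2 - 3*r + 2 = (r - 2)*(r - 1)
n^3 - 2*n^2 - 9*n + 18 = (n - 3)*(n - 2)*(n + 3)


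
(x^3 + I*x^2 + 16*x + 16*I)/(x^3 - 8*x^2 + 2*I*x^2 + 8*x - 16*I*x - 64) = (x^2 - 3*I*x + 4)/(x^2 - 2*x*(4 + I) + 16*I)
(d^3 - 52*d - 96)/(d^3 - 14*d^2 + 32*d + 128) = (d + 6)/(d - 8)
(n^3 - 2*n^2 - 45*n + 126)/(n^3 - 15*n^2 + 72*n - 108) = (n + 7)/(n - 6)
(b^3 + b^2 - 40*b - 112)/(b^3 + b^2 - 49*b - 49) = (b^2 + 8*b + 16)/(b^2 + 8*b + 7)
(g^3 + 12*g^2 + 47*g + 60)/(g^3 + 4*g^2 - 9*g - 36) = (g + 5)/(g - 3)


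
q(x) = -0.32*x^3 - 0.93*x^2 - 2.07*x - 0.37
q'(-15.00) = -190.17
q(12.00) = -712.09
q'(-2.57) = -3.63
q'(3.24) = -18.17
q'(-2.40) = -3.14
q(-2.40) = 3.66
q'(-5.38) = -19.85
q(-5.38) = 33.68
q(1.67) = -7.91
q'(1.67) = -7.85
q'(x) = -0.96*x^2 - 1.86*x - 2.07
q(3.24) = -27.72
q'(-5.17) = -18.11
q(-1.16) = 1.28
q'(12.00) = -162.63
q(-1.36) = 1.53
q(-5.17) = 29.69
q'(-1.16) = -1.20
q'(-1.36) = -1.32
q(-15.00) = 901.43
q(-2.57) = 4.24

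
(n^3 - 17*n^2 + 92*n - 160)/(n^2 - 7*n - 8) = (n^2 - 9*n + 20)/(n + 1)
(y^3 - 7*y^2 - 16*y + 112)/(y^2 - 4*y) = y - 3 - 28/y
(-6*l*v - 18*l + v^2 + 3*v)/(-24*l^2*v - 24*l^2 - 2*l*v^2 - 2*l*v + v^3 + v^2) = (v + 3)/(4*l*v + 4*l + v^2 + v)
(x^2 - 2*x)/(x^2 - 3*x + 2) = x/(x - 1)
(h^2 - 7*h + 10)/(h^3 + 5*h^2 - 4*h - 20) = (h - 5)/(h^2 + 7*h + 10)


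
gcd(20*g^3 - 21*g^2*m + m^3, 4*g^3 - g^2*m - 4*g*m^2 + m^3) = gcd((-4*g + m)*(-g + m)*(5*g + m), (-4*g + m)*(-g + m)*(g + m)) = 4*g^2 - 5*g*m + m^2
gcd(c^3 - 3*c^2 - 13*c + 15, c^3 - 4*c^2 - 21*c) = c + 3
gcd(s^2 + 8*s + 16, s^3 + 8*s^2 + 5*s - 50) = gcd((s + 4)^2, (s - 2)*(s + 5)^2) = 1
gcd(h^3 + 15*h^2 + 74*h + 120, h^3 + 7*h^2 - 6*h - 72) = h^2 + 10*h + 24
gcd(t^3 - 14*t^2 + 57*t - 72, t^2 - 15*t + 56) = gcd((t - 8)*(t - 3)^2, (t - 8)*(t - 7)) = t - 8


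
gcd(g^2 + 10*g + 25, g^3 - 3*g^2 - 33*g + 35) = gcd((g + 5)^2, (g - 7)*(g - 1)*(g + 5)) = g + 5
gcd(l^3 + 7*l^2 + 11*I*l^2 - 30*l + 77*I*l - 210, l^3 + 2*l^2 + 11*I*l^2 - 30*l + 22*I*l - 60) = l^2 + 11*I*l - 30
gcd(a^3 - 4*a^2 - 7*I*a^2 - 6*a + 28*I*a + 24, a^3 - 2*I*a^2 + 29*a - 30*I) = a^2 - 7*I*a - 6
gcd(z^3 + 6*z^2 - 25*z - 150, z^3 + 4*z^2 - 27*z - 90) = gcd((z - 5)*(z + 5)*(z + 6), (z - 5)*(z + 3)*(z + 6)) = z^2 + z - 30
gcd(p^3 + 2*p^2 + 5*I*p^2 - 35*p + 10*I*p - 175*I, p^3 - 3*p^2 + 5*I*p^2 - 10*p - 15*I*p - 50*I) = p^2 + p*(-5 + 5*I) - 25*I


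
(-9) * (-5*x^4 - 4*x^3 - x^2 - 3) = 45*x^4 + 36*x^3 + 9*x^2 + 27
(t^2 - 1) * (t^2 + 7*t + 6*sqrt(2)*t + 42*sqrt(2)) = t^4 + 7*t^3 + 6*sqrt(2)*t^3 - t^2 + 42*sqrt(2)*t^2 - 6*sqrt(2)*t - 7*t - 42*sqrt(2)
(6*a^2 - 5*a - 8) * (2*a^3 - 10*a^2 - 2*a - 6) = 12*a^5 - 70*a^4 + 22*a^3 + 54*a^2 + 46*a + 48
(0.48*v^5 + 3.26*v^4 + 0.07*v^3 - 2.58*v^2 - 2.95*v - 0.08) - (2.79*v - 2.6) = 0.48*v^5 + 3.26*v^4 + 0.07*v^3 - 2.58*v^2 - 5.74*v + 2.52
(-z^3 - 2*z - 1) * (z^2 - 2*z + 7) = -z^5 + 2*z^4 - 9*z^3 + 3*z^2 - 12*z - 7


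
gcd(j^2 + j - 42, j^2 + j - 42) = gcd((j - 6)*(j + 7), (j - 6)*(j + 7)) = j^2 + j - 42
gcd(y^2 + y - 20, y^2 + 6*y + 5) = y + 5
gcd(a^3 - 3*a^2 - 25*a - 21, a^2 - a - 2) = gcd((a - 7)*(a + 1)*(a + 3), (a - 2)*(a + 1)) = a + 1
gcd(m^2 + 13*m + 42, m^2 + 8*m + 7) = m + 7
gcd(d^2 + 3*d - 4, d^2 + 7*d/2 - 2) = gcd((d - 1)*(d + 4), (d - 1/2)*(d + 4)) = d + 4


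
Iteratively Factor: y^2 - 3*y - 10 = (y + 2)*(y - 5)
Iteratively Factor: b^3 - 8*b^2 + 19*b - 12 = (b - 4)*(b^2 - 4*b + 3) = (b - 4)*(b - 1)*(b - 3)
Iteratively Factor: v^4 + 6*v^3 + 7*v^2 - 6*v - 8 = (v + 4)*(v^3 + 2*v^2 - v - 2) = (v - 1)*(v + 4)*(v^2 + 3*v + 2) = (v - 1)*(v + 2)*(v + 4)*(v + 1)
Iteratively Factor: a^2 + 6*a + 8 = (a + 2)*(a + 4)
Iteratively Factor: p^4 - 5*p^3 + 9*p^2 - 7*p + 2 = (p - 2)*(p^3 - 3*p^2 + 3*p - 1) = (p - 2)*(p - 1)*(p^2 - 2*p + 1) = (p - 2)*(p - 1)^2*(p - 1)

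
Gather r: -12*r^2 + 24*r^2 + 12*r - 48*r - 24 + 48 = 12*r^2 - 36*r + 24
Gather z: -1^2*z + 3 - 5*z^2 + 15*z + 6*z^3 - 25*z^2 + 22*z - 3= 6*z^3 - 30*z^2 + 36*z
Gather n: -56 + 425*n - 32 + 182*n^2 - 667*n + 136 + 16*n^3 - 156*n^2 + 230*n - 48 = 16*n^3 + 26*n^2 - 12*n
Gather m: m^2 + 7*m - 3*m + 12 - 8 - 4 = m^2 + 4*m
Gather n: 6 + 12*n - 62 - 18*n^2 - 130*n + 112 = -18*n^2 - 118*n + 56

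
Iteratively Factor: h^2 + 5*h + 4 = (h + 4)*(h + 1)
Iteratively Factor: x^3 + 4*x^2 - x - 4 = (x + 1)*(x^2 + 3*x - 4) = (x + 1)*(x + 4)*(x - 1)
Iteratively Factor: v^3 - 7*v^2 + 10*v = (v)*(v^2 - 7*v + 10) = v*(v - 2)*(v - 5)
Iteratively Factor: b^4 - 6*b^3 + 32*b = (b + 2)*(b^3 - 8*b^2 + 16*b) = (b - 4)*(b + 2)*(b^2 - 4*b) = b*(b - 4)*(b + 2)*(b - 4)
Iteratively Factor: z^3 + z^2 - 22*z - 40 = (z + 2)*(z^2 - z - 20) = (z - 5)*(z + 2)*(z + 4)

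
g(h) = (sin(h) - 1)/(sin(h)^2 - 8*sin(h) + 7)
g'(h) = (-2*sin(h)*cos(h) + 8*cos(h))*(sin(h) - 1)/(sin(h)^2 - 8*sin(h) + 7)^2 + cos(h)/(sin(h)^2 - 8*sin(h) + 7)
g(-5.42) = -0.16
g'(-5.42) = -0.02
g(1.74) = -0.17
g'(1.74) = 0.00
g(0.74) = -0.16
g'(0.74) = -0.02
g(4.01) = -0.13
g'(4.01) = 0.01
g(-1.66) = -0.13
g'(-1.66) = 0.00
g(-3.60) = -0.15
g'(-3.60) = 0.02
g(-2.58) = -0.13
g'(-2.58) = 0.01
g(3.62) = -0.13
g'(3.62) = 0.02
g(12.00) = -0.13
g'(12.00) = -0.01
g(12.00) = -0.13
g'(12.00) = -0.01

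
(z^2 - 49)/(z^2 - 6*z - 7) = (z + 7)/(z + 1)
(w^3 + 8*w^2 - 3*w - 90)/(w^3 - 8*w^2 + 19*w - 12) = (w^2 + 11*w + 30)/(w^2 - 5*w + 4)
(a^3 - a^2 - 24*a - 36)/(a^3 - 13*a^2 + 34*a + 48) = (a^2 + 5*a + 6)/(a^2 - 7*a - 8)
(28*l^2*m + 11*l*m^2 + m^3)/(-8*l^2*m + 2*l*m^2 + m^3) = (-7*l - m)/(2*l - m)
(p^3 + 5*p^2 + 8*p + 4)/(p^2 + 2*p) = p + 3 + 2/p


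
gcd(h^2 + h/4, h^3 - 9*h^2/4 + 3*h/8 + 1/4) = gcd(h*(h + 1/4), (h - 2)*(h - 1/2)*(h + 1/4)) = h + 1/4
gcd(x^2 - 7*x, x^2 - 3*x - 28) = x - 7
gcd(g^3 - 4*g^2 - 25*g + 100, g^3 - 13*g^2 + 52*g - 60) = g - 5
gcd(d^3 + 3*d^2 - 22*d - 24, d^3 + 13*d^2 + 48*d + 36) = d^2 + 7*d + 6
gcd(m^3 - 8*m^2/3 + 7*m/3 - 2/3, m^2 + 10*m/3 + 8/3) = 1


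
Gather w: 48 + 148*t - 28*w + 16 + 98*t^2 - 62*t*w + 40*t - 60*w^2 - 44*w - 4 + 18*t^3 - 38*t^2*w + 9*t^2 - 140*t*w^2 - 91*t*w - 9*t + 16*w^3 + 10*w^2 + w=18*t^3 + 107*t^2 + 179*t + 16*w^3 + w^2*(-140*t - 50) + w*(-38*t^2 - 153*t - 71) + 60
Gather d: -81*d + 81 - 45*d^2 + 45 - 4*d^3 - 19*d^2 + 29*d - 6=-4*d^3 - 64*d^2 - 52*d + 120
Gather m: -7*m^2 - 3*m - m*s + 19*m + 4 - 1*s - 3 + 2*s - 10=-7*m^2 + m*(16 - s) + s - 9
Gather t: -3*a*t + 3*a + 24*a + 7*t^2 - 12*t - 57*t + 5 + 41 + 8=27*a + 7*t^2 + t*(-3*a - 69) + 54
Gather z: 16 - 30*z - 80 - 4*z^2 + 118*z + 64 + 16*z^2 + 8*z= 12*z^2 + 96*z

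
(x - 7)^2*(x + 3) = x^3 - 11*x^2 + 7*x + 147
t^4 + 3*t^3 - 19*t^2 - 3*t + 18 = (t - 3)*(t - 1)*(t + 1)*(t + 6)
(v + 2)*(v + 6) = v^2 + 8*v + 12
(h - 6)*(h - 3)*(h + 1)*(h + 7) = h^4 - h^3 - 47*h^2 + 81*h + 126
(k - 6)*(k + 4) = k^2 - 2*k - 24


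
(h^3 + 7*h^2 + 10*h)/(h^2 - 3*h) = (h^2 + 7*h + 10)/(h - 3)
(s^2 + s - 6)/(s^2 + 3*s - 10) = (s + 3)/(s + 5)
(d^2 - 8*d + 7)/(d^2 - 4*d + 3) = (d - 7)/(d - 3)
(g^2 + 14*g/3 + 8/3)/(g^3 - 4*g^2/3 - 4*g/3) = (g + 4)/(g*(g - 2))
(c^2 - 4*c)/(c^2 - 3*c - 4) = c/(c + 1)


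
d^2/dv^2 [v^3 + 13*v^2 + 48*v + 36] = 6*v + 26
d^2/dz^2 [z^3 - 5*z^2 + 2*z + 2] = 6*z - 10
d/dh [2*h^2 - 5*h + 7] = 4*h - 5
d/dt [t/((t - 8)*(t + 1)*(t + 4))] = (-2*t^3 + 3*t^2 - 32)/(t^6 - 6*t^5 - 63*t^4 + 152*t^3 + 1488*t^2 + 2304*t + 1024)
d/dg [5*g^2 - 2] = 10*g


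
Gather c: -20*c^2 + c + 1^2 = -20*c^2 + c + 1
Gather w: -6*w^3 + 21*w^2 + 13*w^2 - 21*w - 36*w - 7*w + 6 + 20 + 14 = -6*w^3 + 34*w^2 - 64*w + 40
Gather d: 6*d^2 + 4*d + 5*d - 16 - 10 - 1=6*d^2 + 9*d - 27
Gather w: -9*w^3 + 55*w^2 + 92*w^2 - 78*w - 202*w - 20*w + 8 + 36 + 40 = -9*w^3 + 147*w^2 - 300*w + 84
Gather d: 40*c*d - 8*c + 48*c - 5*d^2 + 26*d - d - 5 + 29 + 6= 40*c - 5*d^2 + d*(40*c + 25) + 30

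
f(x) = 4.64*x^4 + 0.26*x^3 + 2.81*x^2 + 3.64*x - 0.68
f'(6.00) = 4074.40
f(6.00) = 6191.92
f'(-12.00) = -32023.16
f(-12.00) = 96126.04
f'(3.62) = 914.65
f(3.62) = 858.46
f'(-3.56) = -843.87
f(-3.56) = 755.52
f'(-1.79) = -110.37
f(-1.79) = 47.95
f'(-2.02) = -157.51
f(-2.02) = 78.54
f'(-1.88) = -127.49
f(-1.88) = 58.64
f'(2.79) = 428.47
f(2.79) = 318.14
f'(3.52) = 842.57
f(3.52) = 770.63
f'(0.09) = 4.17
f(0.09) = -0.33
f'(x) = 18.56*x^3 + 0.78*x^2 + 5.62*x + 3.64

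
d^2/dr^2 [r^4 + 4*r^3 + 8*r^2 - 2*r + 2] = 12*r^2 + 24*r + 16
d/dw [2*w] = 2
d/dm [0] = 0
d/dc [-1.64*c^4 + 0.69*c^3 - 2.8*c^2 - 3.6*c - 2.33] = -6.56*c^3 + 2.07*c^2 - 5.6*c - 3.6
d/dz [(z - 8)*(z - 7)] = 2*z - 15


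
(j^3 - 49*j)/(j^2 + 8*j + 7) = j*(j - 7)/(j + 1)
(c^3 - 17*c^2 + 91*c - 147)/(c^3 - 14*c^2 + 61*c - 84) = (c - 7)/(c - 4)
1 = 1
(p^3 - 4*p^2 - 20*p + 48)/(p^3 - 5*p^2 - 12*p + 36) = (p + 4)/(p + 3)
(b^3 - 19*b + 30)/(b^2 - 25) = (b^2 - 5*b + 6)/(b - 5)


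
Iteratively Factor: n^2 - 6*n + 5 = (n - 5)*(n - 1)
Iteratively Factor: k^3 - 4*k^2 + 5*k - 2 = (k - 2)*(k^2 - 2*k + 1) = (k - 2)*(k - 1)*(k - 1)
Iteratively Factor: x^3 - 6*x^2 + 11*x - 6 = (x - 3)*(x^2 - 3*x + 2) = (x - 3)*(x - 1)*(x - 2)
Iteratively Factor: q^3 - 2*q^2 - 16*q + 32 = (q - 2)*(q^2 - 16) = (q - 2)*(q + 4)*(q - 4)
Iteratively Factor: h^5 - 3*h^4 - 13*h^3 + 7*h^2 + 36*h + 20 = (h - 2)*(h^4 - h^3 - 15*h^2 - 23*h - 10) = (h - 2)*(h + 1)*(h^3 - 2*h^2 - 13*h - 10) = (h - 2)*(h + 1)^2*(h^2 - 3*h - 10) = (h - 2)*(h + 1)^2*(h + 2)*(h - 5)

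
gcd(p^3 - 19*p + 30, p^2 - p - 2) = p - 2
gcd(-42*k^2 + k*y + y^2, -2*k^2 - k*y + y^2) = 1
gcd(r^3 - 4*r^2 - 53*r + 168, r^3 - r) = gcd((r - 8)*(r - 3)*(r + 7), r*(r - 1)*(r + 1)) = 1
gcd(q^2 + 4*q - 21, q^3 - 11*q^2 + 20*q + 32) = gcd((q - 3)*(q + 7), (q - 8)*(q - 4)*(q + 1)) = 1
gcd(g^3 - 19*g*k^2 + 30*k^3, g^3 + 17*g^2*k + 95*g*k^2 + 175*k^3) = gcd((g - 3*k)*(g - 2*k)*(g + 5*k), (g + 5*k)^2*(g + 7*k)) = g + 5*k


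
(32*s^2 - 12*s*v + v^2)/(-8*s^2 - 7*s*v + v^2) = (-4*s + v)/(s + v)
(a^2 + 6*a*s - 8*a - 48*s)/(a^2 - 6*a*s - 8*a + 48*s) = (-a - 6*s)/(-a + 6*s)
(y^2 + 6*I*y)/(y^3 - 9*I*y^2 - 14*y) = (y + 6*I)/(y^2 - 9*I*y - 14)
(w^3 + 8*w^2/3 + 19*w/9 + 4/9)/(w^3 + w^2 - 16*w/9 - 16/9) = (3*w + 1)/(3*w - 4)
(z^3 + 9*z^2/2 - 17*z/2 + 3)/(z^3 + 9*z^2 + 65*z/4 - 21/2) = 2*(z - 1)/(2*z + 7)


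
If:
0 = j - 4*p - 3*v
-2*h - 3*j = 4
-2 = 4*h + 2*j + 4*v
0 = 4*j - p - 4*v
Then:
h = -133/8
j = 39/4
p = -6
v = 45/4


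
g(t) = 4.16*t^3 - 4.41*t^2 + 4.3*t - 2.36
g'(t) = 12.48*t^2 - 8.82*t + 4.3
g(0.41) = -1.05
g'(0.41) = 2.78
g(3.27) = 110.00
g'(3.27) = 108.91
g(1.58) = 9.83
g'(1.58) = 21.52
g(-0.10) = -2.84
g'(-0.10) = 5.31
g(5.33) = 525.18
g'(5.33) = 311.83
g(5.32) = 522.07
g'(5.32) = 310.59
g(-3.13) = -186.59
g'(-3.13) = 154.17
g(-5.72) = -949.79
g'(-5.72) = 463.08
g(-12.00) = -7877.48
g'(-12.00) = 1907.26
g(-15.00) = -15099.11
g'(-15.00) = 2944.60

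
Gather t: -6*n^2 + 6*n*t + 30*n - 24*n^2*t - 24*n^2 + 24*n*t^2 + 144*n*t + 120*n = -30*n^2 + 24*n*t^2 + 150*n + t*(-24*n^2 + 150*n)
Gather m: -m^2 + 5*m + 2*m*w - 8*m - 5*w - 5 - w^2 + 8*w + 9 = -m^2 + m*(2*w - 3) - w^2 + 3*w + 4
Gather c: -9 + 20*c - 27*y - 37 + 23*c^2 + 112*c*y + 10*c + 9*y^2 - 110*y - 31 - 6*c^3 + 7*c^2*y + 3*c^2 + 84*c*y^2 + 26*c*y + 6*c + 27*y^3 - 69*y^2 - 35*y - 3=-6*c^3 + c^2*(7*y + 26) + c*(84*y^2 + 138*y + 36) + 27*y^3 - 60*y^2 - 172*y - 80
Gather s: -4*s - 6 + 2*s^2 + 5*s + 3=2*s^2 + s - 3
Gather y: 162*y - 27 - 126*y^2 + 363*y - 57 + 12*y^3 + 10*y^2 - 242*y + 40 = 12*y^3 - 116*y^2 + 283*y - 44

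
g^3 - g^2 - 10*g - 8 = (g - 4)*(g + 1)*(g + 2)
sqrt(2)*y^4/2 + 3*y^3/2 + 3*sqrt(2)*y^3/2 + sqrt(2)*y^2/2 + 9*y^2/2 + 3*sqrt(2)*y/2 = y*(y + 3)*(y + sqrt(2)/2)*(sqrt(2)*y/2 + 1)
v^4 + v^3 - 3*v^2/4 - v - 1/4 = (v - 1)*(v + 1/2)^2*(v + 1)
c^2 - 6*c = c*(c - 6)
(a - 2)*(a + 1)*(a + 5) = a^3 + 4*a^2 - 7*a - 10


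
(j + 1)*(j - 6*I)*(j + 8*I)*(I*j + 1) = I*j^4 - j^3 + I*j^3 - j^2 + 50*I*j^2 + 48*j + 50*I*j + 48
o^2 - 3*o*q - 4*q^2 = (o - 4*q)*(o + q)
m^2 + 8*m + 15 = (m + 3)*(m + 5)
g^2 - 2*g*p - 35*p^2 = (g - 7*p)*(g + 5*p)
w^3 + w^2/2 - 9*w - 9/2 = (w - 3)*(w + 1/2)*(w + 3)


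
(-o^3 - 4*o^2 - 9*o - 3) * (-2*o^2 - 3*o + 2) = 2*o^5 + 11*o^4 + 28*o^3 + 25*o^2 - 9*o - 6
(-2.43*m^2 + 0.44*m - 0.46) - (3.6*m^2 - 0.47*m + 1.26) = -6.03*m^2 + 0.91*m - 1.72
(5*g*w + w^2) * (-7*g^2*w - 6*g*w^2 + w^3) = -35*g^3*w^2 - 37*g^2*w^3 - g*w^4 + w^5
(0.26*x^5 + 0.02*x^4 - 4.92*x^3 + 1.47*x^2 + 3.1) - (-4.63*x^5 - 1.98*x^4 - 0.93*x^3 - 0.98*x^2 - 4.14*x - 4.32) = 4.89*x^5 + 2.0*x^4 - 3.99*x^3 + 2.45*x^2 + 4.14*x + 7.42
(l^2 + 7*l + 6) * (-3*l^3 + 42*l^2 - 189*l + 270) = -3*l^5 + 21*l^4 + 87*l^3 - 801*l^2 + 756*l + 1620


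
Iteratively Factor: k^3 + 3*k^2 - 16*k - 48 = (k + 4)*(k^2 - k - 12) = (k - 4)*(k + 4)*(k + 3)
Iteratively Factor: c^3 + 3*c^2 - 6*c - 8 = (c + 4)*(c^2 - c - 2) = (c + 1)*(c + 4)*(c - 2)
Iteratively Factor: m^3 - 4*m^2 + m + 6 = (m + 1)*(m^2 - 5*m + 6) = (m - 3)*(m + 1)*(m - 2)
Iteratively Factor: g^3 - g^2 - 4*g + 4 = (g - 1)*(g^2 - 4) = (g - 1)*(g + 2)*(g - 2)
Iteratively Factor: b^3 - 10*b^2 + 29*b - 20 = (b - 1)*(b^2 - 9*b + 20) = (b - 5)*(b - 1)*(b - 4)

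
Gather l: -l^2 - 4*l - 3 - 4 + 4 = -l^2 - 4*l - 3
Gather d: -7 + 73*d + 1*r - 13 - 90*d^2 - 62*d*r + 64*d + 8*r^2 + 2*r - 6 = -90*d^2 + d*(137 - 62*r) + 8*r^2 + 3*r - 26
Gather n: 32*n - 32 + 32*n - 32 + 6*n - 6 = 70*n - 70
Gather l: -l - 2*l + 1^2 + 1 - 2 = -3*l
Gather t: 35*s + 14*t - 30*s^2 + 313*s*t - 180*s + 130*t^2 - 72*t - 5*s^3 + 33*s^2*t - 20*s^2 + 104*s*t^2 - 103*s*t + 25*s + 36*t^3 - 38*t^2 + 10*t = -5*s^3 - 50*s^2 - 120*s + 36*t^3 + t^2*(104*s + 92) + t*(33*s^2 + 210*s - 48)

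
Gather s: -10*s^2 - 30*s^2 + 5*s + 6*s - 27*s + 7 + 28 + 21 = -40*s^2 - 16*s + 56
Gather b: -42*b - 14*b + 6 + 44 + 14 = 64 - 56*b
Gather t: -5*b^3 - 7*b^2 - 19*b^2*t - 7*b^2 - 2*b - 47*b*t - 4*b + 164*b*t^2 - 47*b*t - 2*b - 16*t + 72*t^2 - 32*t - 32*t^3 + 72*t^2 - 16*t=-5*b^3 - 14*b^2 - 8*b - 32*t^3 + t^2*(164*b + 144) + t*(-19*b^2 - 94*b - 64)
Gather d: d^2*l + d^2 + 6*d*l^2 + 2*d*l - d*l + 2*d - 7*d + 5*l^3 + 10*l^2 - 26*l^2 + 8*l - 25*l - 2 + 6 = d^2*(l + 1) + d*(6*l^2 + l - 5) + 5*l^3 - 16*l^2 - 17*l + 4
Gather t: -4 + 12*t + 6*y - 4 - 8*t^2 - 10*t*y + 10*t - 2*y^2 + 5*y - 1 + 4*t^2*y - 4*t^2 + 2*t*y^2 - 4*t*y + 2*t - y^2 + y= t^2*(4*y - 12) + t*(2*y^2 - 14*y + 24) - 3*y^2 + 12*y - 9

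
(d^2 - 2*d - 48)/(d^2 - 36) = (d - 8)/(d - 6)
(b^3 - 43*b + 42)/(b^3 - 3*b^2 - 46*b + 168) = (b - 1)/(b - 4)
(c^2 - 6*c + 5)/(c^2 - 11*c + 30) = (c - 1)/(c - 6)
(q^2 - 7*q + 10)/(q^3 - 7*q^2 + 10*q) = 1/q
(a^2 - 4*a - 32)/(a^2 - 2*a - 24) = (a - 8)/(a - 6)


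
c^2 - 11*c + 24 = (c - 8)*(c - 3)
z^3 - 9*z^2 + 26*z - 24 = (z - 4)*(z - 3)*(z - 2)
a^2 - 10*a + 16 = (a - 8)*(a - 2)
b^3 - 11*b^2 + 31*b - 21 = (b - 7)*(b - 3)*(b - 1)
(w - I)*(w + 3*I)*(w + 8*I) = w^3 + 10*I*w^2 - 13*w + 24*I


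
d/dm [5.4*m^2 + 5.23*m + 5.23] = 10.8*m + 5.23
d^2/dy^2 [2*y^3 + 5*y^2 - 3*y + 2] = 12*y + 10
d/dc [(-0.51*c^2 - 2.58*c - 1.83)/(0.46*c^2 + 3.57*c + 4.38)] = (-0.6339*c^2 - 2.784*c - 4.7673)/(0.2116*c^4 + 3.2844*c^3 + 16.7745*c^2 + 31.2732*c + 19.1844)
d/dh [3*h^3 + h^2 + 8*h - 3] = 9*h^2 + 2*h + 8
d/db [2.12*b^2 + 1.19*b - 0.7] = 4.24*b + 1.19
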